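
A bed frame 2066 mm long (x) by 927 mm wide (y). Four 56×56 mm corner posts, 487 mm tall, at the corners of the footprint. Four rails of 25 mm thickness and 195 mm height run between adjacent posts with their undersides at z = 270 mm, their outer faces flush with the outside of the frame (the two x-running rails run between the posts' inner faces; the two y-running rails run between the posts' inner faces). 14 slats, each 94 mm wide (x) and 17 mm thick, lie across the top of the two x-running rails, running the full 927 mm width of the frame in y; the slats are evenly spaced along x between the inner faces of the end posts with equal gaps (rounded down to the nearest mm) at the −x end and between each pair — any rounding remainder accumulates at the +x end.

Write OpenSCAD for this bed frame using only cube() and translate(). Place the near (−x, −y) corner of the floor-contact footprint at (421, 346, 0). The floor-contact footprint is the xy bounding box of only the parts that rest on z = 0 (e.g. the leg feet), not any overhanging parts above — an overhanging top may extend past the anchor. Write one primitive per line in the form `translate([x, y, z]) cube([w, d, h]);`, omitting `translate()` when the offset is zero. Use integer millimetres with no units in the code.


translate([421, 346, 0]) cube([56, 56, 487]);
translate([421, 1217, 0]) cube([56, 56, 487]);
translate([2431, 346, 0]) cube([56, 56, 487]);
translate([2431, 1217, 0]) cube([56, 56, 487]);
translate([477, 346, 270]) cube([1954, 25, 195]);
translate([477, 1248, 270]) cube([1954, 25, 195]);
translate([421, 402, 270]) cube([25, 815, 195]);
translate([2462, 402, 270]) cube([25, 815, 195]);
translate([519, 346, 465]) cube([94, 927, 17]);
translate([655, 346, 465]) cube([94, 927, 17]);
translate([791, 346, 465]) cube([94, 927, 17]);
translate([927, 346, 465]) cube([94, 927, 17]);
translate([1063, 346, 465]) cube([94, 927, 17]);
translate([1199, 346, 465]) cube([94, 927, 17]);
translate([1335, 346, 465]) cube([94, 927, 17]);
translate([1471, 346, 465]) cube([94, 927, 17]);
translate([1607, 346, 465]) cube([94, 927, 17]);
translate([1743, 346, 465]) cube([94, 927, 17]);
translate([1879, 346, 465]) cube([94, 927, 17]);
translate([2015, 346, 465]) cube([94, 927, 17]);
translate([2151, 346, 465]) cube([94, 927, 17]);
translate([2287, 346, 465]) cube([94, 927, 17]);


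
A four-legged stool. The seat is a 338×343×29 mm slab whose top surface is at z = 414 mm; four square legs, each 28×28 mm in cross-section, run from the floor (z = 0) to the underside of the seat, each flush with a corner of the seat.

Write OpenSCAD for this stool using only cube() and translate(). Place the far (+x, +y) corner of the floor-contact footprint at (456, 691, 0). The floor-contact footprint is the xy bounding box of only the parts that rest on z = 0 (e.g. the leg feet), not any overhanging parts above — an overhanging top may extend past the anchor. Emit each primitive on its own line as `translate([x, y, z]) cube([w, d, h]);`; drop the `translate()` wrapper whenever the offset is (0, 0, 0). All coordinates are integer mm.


translate([118, 348, 385]) cube([338, 343, 29]);
translate([118, 348, 0]) cube([28, 28, 385]);
translate([428, 348, 0]) cube([28, 28, 385]);
translate([118, 663, 0]) cube([28, 28, 385]);
translate([428, 663, 0]) cube([28, 28, 385]);


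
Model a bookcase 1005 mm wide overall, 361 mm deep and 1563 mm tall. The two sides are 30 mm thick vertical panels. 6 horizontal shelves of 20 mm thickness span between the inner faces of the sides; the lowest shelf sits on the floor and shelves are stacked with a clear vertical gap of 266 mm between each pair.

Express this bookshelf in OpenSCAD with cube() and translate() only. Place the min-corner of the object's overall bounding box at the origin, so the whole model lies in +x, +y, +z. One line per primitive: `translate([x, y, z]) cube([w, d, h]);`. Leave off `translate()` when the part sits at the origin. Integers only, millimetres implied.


cube([30, 361, 1563]);
translate([975, 0, 0]) cube([30, 361, 1563]);
translate([30, 0, 0]) cube([945, 361, 20]);
translate([30, 0, 286]) cube([945, 361, 20]);
translate([30, 0, 572]) cube([945, 361, 20]);
translate([30, 0, 858]) cube([945, 361, 20]);
translate([30, 0, 1144]) cube([945, 361, 20]);
translate([30, 0, 1430]) cube([945, 361, 20]);


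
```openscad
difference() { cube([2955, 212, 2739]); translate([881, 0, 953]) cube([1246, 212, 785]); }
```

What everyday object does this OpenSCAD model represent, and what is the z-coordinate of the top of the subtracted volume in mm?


A wall with a window opening. The window head height is 1738 mm.

A wall with a rectangular opening subtracted — a window. Sill at z = 953, opening 785 mm tall, so the head is at 953 + 785 = 1738 mm.


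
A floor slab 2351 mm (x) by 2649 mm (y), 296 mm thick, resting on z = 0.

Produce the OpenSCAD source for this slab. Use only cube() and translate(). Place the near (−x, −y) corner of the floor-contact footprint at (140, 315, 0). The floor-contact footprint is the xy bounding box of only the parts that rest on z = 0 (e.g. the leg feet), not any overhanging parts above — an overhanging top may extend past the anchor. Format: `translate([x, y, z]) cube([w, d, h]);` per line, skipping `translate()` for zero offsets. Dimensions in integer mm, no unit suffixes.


translate([140, 315, 0]) cube([2351, 2649, 296]);


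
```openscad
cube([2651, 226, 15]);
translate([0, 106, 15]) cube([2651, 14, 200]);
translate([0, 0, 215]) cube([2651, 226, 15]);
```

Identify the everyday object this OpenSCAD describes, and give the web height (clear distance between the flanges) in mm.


An I-beam. The web height is 200 mm.

Two wide flanges with a thin centred web — an I-beam. Overall 230 mm minus two 15 mm flanges gives a web of 230 − 2·15 = 200 mm.


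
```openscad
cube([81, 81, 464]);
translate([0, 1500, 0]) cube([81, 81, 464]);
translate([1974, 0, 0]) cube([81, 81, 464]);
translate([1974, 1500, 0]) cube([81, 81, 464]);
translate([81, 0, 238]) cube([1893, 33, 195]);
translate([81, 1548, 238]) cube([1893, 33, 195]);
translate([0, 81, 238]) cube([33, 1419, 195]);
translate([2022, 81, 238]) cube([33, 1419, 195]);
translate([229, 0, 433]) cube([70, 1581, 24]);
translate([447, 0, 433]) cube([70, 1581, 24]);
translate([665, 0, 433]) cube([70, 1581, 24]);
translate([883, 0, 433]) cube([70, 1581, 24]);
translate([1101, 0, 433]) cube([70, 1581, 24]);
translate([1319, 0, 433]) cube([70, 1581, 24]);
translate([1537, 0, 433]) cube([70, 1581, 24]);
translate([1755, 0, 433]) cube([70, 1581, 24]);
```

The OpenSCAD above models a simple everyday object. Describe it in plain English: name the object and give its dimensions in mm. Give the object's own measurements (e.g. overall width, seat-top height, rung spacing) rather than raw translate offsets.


A bed frame 2055 mm long (x) by 1581 mm wide (y). Four 81×81 mm corner posts, 464 mm tall, at the corners of the footprint. Four rails of 33 mm thickness and 195 mm height run between adjacent posts with their undersides at z = 238 mm, their outer faces flush with the outside of the frame (the two x-running rails run between the posts' inner faces; the two y-running rails run between the posts' inner faces). 8 slats, each 70 mm wide (x) and 24 mm thick, lie across the top of the two x-running rails, running the full 1581 mm width of the frame in y; along x they sit between the end posts with a 148 mm gap after the −x posts and between neighbouring slats, leaving 149 mm before the +x posts.


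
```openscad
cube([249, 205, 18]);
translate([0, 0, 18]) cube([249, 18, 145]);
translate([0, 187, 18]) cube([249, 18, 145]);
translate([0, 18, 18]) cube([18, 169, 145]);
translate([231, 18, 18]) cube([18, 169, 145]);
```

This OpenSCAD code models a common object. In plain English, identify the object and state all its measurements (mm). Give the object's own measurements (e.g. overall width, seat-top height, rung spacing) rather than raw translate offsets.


An open-topped rectangular box: outside dimensions 249×205×163 mm, with a uniform wall and base thickness of 18 mm. The base is a full 249×205 slab on the floor; four walls sit on top of the base. The front and back walls (the −y and +y sides) span the full width; the two side walls fit between them.


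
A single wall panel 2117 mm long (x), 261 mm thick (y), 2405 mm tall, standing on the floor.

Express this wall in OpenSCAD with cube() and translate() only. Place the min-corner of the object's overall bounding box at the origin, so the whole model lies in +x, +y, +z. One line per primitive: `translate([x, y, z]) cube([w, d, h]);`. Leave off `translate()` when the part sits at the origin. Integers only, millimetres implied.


cube([2117, 261, 2405]);


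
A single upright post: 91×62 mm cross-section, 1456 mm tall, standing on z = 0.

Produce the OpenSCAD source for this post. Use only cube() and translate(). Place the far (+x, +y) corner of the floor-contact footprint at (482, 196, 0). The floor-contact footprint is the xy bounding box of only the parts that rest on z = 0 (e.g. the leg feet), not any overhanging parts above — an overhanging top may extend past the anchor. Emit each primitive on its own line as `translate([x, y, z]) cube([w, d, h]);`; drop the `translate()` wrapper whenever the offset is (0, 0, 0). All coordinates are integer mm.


translate([391, 134, 0]) cube([91, 62, 1456]);


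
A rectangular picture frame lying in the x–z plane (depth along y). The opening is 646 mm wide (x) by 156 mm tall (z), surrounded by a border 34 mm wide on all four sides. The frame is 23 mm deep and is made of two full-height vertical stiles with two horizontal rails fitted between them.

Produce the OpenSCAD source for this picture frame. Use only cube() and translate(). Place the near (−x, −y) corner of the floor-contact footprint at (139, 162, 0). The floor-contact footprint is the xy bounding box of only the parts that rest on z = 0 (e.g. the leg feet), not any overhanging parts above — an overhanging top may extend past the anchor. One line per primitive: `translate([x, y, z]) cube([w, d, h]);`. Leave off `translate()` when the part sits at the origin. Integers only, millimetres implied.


translate([139, 162, 0]) cube([34, 23, 224]);
translate([819, 162, 0]) cube([34, 23, 224]);
translate([173, 162, 0]) cube([646, 23, 34]);
translate([173, 162, 190]) cube([646, 23, 34]);


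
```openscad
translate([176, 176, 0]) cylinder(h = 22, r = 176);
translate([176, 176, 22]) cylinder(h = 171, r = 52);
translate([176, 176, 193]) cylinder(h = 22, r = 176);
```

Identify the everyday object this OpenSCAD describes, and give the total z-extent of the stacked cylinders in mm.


A spool. The overall height is 215 mm.

Three coaxial cylinders, large–small–large — a spool. Two 22 mm flanges and a 171 mm core give 22 + 171 + 22 = 215 mm.


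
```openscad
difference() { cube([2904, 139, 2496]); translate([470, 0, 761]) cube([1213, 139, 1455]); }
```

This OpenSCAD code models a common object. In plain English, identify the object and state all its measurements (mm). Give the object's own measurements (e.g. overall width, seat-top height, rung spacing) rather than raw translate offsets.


A wall 2904 mm long (x), 139 mm thick (y), 2496 mm tall, with a rectangular window opening cut through it. The opening is 1213 mm wide and 1455 mm tall; its sill is at z = 761 mm and its near (−x) edge is 470 mm from the wall's −x end. The opening passes through the full wall thickness.


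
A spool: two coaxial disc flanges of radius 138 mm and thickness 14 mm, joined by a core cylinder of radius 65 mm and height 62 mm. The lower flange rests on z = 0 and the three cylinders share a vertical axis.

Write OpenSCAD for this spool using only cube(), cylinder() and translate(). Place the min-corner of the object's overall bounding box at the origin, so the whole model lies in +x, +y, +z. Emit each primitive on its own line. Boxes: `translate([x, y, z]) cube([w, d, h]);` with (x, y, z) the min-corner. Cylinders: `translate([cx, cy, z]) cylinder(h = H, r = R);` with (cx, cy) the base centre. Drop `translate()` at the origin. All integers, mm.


translate([138, 138, 0]) cylinder(h = 14, r = 138);
translate([138, 138, 14]) cylinder(h = 62, r = 65);
translate([138, 138, 76]) cylinder(h = 14, r = 138);


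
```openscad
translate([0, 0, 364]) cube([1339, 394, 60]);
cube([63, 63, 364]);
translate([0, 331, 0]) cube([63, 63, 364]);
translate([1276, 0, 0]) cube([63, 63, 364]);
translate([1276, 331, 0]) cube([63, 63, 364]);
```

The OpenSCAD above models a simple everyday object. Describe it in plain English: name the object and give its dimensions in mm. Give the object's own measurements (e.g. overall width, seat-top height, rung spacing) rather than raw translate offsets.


A long wooden bench with a 1339 mm (x) × 394 mm (y) seat, 60 mm thick, its top surface 424 mm above the floor. Four 63 mm square legs at the seat corners, flush with the edges, run from z = 0 to the seat underside.


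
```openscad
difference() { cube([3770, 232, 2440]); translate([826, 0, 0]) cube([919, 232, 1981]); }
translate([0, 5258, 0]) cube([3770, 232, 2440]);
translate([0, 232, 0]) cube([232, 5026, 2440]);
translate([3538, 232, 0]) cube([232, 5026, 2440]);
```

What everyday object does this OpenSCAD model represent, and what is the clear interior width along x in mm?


A single room. The interior width is 3306 mm.

Four walls enclosing a rectangle with a door in the front wall — a room. Outside width 3770 minus two 232 mm walls gives 3306 mm.


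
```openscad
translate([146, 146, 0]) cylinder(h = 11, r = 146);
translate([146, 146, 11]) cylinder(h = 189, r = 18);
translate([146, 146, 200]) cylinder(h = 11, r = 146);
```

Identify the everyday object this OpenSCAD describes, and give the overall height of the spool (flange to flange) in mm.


A spool. The overall height is 211 mm.

Three coaxial cylinders, large–small–large — a spool. Two 11 mm flanges and a 189 mm core give 11 + 189 + 11 = 211 mm.


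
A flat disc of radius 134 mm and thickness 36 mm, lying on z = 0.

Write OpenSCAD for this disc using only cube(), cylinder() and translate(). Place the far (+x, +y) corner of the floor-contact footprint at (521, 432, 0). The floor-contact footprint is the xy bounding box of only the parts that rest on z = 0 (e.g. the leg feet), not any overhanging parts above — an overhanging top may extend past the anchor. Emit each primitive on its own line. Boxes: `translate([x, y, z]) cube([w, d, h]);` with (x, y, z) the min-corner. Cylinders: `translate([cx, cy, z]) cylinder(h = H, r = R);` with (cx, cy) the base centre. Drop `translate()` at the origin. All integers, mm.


translate([387, 298, 0]) cylinder(h = 36, r = 134);


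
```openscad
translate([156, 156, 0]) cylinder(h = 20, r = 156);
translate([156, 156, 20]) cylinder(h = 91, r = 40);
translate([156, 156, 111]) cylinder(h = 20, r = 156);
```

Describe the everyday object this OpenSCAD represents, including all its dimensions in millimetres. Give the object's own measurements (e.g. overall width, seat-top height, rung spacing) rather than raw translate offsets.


A spool: two coaxial disc flanges of radius 156 mm and thickness 20 mm, joined by a core cylinder of radius 40 mm and height 91 mm. The lower flange rests on z = 0 and the three cylinders share a vertical axis.


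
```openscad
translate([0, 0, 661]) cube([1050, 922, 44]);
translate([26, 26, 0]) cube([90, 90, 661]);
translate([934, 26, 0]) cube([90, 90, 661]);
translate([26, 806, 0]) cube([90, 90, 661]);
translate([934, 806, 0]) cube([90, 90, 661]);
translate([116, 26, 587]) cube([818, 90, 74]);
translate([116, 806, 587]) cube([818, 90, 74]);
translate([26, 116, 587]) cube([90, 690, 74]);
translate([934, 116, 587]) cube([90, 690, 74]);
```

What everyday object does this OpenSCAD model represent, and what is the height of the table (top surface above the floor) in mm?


A table. The table height is 705 mm.

A 1050×922×44 slab sits at z = 661 on four 90 mm square posts — a table. The top surface is at 661 + 44 = 705 mm.


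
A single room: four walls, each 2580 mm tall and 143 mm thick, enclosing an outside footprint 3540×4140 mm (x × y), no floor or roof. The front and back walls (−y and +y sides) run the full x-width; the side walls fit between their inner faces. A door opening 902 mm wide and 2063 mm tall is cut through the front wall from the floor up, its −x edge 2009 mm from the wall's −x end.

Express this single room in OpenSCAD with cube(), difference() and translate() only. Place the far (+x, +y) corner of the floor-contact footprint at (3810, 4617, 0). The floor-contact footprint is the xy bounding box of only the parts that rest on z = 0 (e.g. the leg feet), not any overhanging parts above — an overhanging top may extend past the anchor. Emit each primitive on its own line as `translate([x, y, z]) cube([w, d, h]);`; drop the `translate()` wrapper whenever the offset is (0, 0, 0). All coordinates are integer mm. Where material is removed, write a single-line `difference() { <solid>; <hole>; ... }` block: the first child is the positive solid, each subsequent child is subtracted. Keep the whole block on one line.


difference() { translate([270, 477, 0]) cube([3540, 143, 2580]); translate([2279, 477, 0]) cube([902, 143, 2063]); }
translate([270, 4474, 0]) cube([3540, 143, 2580]);
translate([270, 620, 0]) cube([143, 3854, 2580]);
translate([3667, 620, 0]) cube([143, 3854, 2580]);


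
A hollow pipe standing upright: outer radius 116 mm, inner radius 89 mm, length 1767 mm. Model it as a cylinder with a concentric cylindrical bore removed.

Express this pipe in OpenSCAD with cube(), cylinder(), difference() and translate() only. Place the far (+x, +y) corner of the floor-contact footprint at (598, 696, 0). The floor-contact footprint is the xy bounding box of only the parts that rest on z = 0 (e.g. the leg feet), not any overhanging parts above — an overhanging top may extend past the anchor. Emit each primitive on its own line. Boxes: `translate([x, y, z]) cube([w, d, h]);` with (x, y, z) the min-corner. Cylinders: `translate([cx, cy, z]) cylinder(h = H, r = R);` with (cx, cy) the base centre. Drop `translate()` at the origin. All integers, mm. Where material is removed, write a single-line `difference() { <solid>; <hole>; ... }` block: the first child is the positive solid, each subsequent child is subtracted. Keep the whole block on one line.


difference() { translate([482, 580, 0]) cylinder(h = 1767, r = 116); translate([482, 580, 0]) cylinder(h = 1767, r = 89); }


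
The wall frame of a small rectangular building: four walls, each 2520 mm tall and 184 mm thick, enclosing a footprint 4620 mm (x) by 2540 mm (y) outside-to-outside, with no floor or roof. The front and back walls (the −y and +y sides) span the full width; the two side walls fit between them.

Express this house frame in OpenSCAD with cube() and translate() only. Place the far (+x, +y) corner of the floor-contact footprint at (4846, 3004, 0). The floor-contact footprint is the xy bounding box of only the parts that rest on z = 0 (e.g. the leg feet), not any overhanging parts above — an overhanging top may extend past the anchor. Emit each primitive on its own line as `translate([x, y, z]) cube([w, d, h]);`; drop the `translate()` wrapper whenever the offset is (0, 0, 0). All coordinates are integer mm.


translate([226, 464, 0]) cube([4620, 184, 2520]);
translate([226, 2820, 0]) cube([4620, 184, 2520]);
translate([226, 648, 0]) cube([184, 2172, 2520]);
translate([4662, 648, 0]) cube([184, 2172, 2520]);


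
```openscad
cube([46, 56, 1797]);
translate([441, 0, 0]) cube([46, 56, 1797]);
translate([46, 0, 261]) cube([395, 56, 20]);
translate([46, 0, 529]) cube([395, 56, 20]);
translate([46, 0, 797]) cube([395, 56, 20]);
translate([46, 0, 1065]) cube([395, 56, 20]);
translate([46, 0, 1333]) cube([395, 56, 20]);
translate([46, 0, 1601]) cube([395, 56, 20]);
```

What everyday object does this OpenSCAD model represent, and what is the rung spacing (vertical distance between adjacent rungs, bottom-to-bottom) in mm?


A ladder. The rung spacing is 268 mm.

Two tall 46×56 posts with 6 short bars between them — a ladder. Adjacent rungs sit at z = 261 and z = 529, so the spacing is 529 − 261 = 268 mm.


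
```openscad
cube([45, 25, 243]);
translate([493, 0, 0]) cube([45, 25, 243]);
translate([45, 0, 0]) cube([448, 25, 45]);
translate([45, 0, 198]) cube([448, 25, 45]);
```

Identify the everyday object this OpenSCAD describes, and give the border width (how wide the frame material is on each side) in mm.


A picture frame. The border width is 45 mm.

Four thin pieces enclosing a rectangular opening — a picture frame. The two full-height stiles are 243 mm tall; the top rail sits at z = 198 and is 45 mm tall, so the border above the opening is 243 − 198 = 45 mm, matching the stile x-width.


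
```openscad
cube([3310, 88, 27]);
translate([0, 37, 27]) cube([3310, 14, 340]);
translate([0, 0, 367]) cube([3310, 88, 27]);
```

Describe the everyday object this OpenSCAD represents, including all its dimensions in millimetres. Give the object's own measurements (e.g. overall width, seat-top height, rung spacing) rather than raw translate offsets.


An I-beam lying along x, 3310 mm long. Overall section height 394 mm. Two flanges 88 mm wide (y) and 27 mm thick, one on the floor and one at the top; a web 14 mm thick runs between them, centred on the flange width.


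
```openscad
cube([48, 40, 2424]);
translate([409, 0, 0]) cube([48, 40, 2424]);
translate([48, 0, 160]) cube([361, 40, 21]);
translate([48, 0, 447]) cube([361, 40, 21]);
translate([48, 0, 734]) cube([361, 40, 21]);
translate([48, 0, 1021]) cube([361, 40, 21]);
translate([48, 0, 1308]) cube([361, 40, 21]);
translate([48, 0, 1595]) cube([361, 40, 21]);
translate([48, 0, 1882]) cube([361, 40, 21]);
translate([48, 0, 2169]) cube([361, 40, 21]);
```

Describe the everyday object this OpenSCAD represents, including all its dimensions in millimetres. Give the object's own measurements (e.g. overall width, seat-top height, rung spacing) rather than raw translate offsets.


A straight ladder. Two 48×40 mm vertical rails, 2424 mm tall, stand 457 mm apart (outside-to-outside) with their front faces coplanar on the −y side. 8 rungs, each 40 mm deep and 21 mm tall, span between the inner faces of the rails, front faces flush with the rails. The lowest rung's underside is at z = 160 mm and rungs are spaced 287 mm apart (underside to underside).


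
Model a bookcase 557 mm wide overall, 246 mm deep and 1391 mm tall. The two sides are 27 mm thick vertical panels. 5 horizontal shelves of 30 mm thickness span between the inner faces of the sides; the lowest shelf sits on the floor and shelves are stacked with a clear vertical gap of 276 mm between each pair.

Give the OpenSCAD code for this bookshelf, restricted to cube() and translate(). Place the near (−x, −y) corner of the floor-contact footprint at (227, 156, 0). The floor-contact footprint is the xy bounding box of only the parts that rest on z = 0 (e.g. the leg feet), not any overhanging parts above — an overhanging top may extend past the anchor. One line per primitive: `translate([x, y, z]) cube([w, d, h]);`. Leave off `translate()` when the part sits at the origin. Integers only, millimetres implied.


translate([227, 156, 0]) cube([27, 246, 1391]);
translate([757, 156, 0]) cube([27, 246, 1391]);
translate([254, 156, 0]) cube([503, 246, 30]);
translate([254, 156, 306]) cube([503, 246, 30]);
translate([254, 156, 612]) cube([503, 246, 30]);
translate([254, 156, 918]) cube([503, 246, 30]);
translate([254, 156, 1224]) cube([503, 246, 30]);


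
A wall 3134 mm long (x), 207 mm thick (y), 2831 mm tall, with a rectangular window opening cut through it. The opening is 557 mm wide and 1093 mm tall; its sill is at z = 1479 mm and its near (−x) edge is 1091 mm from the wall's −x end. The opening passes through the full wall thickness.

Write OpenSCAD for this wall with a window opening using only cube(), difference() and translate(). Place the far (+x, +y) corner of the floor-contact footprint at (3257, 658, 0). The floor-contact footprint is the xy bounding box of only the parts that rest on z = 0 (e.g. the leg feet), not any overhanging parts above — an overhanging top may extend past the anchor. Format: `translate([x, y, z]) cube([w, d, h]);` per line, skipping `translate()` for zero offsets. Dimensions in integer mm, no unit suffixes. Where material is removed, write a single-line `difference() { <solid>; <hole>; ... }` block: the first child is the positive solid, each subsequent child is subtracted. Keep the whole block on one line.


difference() { translate([123, 451, 0]) cube([3134, 207, 2831]); translate([1214, 451, 1479]) cube([557, 207, 1093]); }


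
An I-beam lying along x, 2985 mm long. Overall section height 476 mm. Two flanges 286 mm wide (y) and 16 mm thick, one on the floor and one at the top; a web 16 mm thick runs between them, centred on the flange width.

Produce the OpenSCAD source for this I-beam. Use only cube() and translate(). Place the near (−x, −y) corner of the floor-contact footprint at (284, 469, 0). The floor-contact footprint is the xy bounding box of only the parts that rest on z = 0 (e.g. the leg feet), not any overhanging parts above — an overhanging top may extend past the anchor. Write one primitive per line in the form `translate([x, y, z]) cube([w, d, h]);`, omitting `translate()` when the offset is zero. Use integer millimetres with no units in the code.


translate([284, 469, 0]) cube([2985, 286, 16]);
translate([284, 604, 16]) cube([2985, 16, 444]);
translate([284, 469, 460]) cube([2985, 286, 16]);


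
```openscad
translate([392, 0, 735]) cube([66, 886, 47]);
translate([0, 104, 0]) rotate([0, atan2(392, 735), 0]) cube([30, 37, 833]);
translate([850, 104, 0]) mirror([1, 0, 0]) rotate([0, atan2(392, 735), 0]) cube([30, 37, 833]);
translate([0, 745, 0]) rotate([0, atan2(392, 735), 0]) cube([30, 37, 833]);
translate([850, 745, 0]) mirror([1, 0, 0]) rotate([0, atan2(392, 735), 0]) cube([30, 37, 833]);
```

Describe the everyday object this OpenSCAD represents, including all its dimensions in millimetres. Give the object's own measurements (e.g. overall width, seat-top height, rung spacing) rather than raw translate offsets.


A sawhorse. A 66×886×47 mm beam (x, y, z) sits on two A-frame leg pairs. Each pair is two raked legs of 30×37 mm section (37 mm along y) splaying symmetrically in x. Each leg rises 735 mm vertically over 392 mm of horizontal reach and is 833 mm long along its own axis. Every leg's outer bottom edge rests on the floor and its outer top edge meets a bottom edge of the beam — the left legs (tilting toward +x) meet the beam's −x bottom edge, the right legs (their mirror images, tilting toward −x) meet its +x bottom edge — so the leg tops tuck under the beam, the beam's underside is 735 mm above the floor, and the feet are 850 mm apart outside-to-outside with the beam centred between them. The two leg pairs are set in 104 mm from either end of the beam.


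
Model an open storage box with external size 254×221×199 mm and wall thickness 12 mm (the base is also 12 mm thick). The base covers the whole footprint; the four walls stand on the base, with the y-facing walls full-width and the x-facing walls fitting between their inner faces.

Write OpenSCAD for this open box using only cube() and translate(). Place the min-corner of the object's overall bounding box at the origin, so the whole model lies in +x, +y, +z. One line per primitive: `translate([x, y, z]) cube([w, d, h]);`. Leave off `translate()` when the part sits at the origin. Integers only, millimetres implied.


cube([254, 221, 12]);
translate([0, 0, 12]) cube([254, 12, 187]);
translate([0, 209, 12]) cube([254, 12, 187]);
translate([0, 12, 12]) cube([12, 197, 187]);
translate([242, 12, 12]) cube([12, 197, 187]);


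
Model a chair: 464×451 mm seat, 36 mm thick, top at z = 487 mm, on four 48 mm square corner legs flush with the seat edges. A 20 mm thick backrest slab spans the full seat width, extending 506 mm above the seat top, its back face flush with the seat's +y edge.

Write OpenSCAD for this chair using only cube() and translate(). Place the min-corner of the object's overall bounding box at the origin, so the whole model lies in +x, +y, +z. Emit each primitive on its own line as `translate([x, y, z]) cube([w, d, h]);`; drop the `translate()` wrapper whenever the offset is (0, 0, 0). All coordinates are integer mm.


// leg_h = 487 - 36 = 451
translate([0, 0, 451]) cube([464, 451, 36]);
cube([48, 48, 451]);
translate([416, 0, 0]) cube([48, 48, 451]);
translate([0, 403, 0]) cube([48, 48, 451]);
translate([416, 403, 0]) cube([48, 48, 451]);
translate([0, 431, 487]) cube([464, 20, 506]);


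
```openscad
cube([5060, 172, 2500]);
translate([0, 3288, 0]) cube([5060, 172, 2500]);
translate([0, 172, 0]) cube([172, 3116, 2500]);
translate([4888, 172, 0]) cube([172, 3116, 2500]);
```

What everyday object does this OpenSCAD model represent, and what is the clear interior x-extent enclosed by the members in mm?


A house (or room) frame. The interior width is 4716 mm.

Four 2500 mm walls enclosing a rectangle with no floor or roof — a room or house frame. Outside width is 5060 mm and wall thickness is 172 mm, so the interior width is 5060 − 2 × 172 = 4716 mm.


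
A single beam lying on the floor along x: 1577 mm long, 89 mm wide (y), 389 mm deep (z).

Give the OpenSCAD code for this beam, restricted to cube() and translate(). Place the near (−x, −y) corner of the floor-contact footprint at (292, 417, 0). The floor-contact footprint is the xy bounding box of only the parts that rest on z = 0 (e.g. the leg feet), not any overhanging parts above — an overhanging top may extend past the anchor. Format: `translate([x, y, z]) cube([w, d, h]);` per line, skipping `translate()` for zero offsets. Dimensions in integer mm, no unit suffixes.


translate([292, 417, 0]) cube([1577, 89, 389]);


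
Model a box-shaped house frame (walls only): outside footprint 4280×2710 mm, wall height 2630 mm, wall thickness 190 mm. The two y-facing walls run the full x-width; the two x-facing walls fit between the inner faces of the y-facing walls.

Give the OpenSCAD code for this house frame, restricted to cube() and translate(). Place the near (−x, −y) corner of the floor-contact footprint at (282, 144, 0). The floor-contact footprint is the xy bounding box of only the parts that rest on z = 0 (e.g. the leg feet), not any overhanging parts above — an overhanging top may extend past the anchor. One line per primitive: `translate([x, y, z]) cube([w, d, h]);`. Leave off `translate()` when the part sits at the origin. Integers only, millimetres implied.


translate([282, 144, 0]) cube([4280, 190, 2630]);
translate([282, 2664, 0]) cube([4280, 190, 2630]);
translate([282, 334, 0]) cube([190, 2330, 2630]);
translate([4372, 334, 0]) cube([190, 2330, 2630]);


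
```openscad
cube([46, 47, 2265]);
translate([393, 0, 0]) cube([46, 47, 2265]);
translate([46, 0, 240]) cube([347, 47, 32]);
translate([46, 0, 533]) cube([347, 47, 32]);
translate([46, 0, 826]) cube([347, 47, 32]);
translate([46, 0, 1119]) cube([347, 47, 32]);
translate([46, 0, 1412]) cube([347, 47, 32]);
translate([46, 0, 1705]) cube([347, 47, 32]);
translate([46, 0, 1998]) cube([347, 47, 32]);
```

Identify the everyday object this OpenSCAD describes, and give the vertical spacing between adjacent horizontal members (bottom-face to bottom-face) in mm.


A ladder. The rung spacing is 293 mm.

Two tall 46×47 posts with 7 short bars between them — a ladder. Adjacent rungs sit at z = 240 and z = 533, so the spacing is 533 − 240 = 293 mm.


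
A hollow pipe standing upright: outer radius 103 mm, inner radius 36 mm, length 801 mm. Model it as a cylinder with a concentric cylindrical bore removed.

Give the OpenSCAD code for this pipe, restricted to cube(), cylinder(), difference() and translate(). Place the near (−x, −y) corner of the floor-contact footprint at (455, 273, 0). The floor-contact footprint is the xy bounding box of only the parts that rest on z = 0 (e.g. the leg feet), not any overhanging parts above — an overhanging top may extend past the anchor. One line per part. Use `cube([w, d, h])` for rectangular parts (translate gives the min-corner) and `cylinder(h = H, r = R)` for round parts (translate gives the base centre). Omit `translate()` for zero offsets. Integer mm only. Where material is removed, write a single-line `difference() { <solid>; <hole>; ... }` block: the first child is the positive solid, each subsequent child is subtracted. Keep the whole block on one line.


difference() { translate([558, 376, 0]) cylinder(h = 801, r = 103); translate([558, 376, 0]) cylinder(h = 801, r = 36); }


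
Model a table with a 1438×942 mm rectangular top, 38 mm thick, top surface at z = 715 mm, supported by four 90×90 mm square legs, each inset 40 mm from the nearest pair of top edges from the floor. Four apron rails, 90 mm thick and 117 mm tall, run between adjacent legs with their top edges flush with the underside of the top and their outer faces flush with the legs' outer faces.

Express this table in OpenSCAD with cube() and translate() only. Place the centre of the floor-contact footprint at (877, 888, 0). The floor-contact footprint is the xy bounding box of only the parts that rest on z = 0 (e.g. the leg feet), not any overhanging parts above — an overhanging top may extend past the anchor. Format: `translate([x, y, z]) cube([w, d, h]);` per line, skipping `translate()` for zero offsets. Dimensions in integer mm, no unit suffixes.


translate([158, 417, 677]) cube([1438, 942, 38]);
translate([198, 457, 0]) cube([90, 90, 677]);
translate([1466, 457, 0]) cube([90, 90, 677]);
translate([198, 1229, 0]) cube([90, 90, 677]);
translate([1466, 1229, 0]) cube([90, 90, 677]);
translate([288, 457, 560]) cube([1178, 90, 117]);
translate([288, 1229, 560]) cube([1178, 90, 117]);
translate([198, 547, 560]) cube([90, 682, 117]);
translate([1466, 547, 560]) cube([90, 682, 117]);


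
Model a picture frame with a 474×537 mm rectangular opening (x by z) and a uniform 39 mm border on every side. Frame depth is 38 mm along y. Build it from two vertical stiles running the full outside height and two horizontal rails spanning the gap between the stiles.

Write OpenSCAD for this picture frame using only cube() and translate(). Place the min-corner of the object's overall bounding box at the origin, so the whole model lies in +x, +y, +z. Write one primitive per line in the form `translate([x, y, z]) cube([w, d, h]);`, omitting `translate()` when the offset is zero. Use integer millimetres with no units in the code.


cube([39, 38, 615]);
translate([513, 0, 0]) cube([39, 38, 615]);
translate([39, 0, 0]) cube([474, 38, 39]);
translate([39, 0, 576]) cube([474, 38, 39]);


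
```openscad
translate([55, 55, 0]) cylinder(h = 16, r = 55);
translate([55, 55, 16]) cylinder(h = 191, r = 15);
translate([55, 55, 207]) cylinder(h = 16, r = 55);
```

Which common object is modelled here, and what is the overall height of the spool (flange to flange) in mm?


A spool. The overall height is 223 mm.

Three coaxial cylinders, large–small–large — a spool. Two 16 mm flanges and a 191 mm core give 16 + 191 + 16 = 223 mm.


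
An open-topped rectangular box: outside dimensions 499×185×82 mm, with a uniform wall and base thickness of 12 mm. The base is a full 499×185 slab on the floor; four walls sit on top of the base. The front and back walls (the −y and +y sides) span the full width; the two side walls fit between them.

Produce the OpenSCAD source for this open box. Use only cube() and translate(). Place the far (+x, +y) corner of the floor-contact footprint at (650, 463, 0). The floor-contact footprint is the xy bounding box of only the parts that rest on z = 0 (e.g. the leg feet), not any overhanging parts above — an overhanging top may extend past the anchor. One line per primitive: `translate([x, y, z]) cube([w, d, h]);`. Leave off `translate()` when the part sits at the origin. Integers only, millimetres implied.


translate([151, 278, 0]) cube([499, 185, 12]);
translate([151, 278, 12]) cube([499, 12, 70]);
translate([151, 451, 12]) cube([499, 12, 70]);
translate([151, 290, 12]) cube([12, 161, 70]);
translate([638, 290, 12]) cube([12, 161, 70]);


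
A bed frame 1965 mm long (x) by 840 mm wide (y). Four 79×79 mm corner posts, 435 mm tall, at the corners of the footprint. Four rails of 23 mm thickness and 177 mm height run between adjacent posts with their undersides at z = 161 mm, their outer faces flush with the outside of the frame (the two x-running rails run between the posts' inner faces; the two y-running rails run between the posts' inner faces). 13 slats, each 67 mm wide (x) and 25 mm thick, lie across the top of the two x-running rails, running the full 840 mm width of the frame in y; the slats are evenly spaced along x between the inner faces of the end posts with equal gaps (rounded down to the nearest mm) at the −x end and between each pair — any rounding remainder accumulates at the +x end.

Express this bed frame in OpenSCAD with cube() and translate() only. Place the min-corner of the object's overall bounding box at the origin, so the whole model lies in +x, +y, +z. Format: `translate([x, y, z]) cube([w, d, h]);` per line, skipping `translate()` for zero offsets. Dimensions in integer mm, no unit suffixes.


// slat z = rail_z + rail_h = 161 + 177 = 338
// slat gap = ⌊(1807 − 13·67) / 14⌋ = 66
cube([79, 79, 435]);
translate([0, 761, 0]) cube([79, 79, 435]);
translate([1886, 0, 0]) cube([79, 79, 435]);
translate([1886, 761, 0]) cube([79, 79, 435]);
translate([79, 0, 161]) cube([1807, 23, 177]);
translate([79, 817, 161]) cube([1807, 23, 177]);
translate([0, 79, 161]) cube([23, 682, 177]);
translate([1942, 79, 161]) cube([23, 682, 177]);
translate([145, 0, 338]) cube([67, 840, 25]);
translate([278, 0, 338]) cube([67, 840, 25]);
translate([411, 0, 338]) cube([67, 840, 25]);
translate([544, 0, 338]) cube([67, 840, 25]);
translate([677, 0, 338]) cube([67, 840, 25]);
translate([810, 0, 338]) cube([67, 840, 25]);
translate([943, 0, 338]) cube([67, 840, 25]);
translate([1076, 0, 338]) cube([67, 840, 25]);
translate([1209, 0, 338]) cube([67, 840, 25]);
translate([1342, 0, 338]) cube([67, 840, 25]);
translate([1475, 0, 338]) cube([67, 840, 25]);
translate([1608, 0, 338]) cube([67, 840, 25]);
translate([1741, 0, 338]) cube([67, 840, 25]);


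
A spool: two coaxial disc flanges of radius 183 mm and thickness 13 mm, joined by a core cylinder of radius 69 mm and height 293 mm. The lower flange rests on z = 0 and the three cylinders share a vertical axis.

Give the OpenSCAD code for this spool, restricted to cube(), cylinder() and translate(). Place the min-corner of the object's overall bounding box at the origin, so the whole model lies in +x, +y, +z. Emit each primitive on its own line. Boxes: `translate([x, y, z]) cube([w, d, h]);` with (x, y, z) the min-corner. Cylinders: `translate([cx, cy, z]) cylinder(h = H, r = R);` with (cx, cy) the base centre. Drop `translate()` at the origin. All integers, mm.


translate([183, 183, 0]) cylinder(h = 13, r = 183);
translate([183, 183, 13]) cylinder(h = 293, r = 69);
translate([183, 183, 306]) cylinder(h = 13, r = 183);


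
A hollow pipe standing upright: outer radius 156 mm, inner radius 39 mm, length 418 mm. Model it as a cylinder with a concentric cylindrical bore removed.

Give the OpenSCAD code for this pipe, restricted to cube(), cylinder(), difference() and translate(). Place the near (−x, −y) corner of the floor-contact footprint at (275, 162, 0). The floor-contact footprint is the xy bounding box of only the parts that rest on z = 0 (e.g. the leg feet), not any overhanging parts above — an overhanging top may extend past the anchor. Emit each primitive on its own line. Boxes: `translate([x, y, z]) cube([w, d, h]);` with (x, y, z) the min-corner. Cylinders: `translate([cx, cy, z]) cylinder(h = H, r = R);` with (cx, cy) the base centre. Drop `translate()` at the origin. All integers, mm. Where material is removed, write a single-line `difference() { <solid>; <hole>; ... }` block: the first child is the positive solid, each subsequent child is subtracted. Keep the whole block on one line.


difference() { translate([431, 318, 0]) cylinder(h = 418, r = 156); translate([431, 318, 0]) cylinder(h = 418, r = 39); }
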